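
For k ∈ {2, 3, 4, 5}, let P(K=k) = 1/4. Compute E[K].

E[K] = Σ k·P(K=k)
 = 2·1/4 + 3·1/4 + 4·1/4 + 5·1/4
 = 1/2 + 3/4 + 1 + 5/4
 = 7/2

3.5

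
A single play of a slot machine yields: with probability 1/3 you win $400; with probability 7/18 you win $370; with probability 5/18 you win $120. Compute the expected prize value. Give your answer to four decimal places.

310.5556

E[payout] = 400·1/3 + 370·7/18 + 120·5/18
 = 400/3 + 1295/9 + 100/3
 = 2795/9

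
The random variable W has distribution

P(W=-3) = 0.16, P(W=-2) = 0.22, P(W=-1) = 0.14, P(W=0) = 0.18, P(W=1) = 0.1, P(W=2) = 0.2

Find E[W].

E[W] = Σ w·P(W=w)
 = (-3)·0.16 + (-2)·0.22 + (-1)·0.14 + 0·0.18 + 1·0.1 + 2·0.2
 = (-0.48) + (-0.44) + (-0.14) + 0 + 0.1 + 0.4
 = -0.56

-0.56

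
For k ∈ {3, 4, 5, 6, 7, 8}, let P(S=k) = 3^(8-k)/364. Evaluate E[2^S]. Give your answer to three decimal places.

E[2^S] = Σ 2^s·P(S=s)
 = 8·243/364 + 16·81/364 + 32·27/364 + 64·9/364 + 128·3/364 + 256·1/364
 = 486/91 + 324/91 + 216/91 + 144/91 + 96/91 + 64/91
 = 190/13

14.615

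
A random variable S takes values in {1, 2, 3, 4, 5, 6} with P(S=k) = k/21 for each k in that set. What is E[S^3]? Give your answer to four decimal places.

E[S^3] = Σ s^3·P(S=s)
 = 1·1/21 + 8·2/21 + 27·1/7 + 64·4/21 + 125·5/21 + 216·2/7
 = 1/21 + 16/21 + 27/7 + 256/21 + 625/21 + 432/7
 = 325/3

108.3333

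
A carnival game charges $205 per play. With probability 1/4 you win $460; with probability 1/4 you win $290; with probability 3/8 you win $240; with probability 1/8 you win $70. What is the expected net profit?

E[payout] = 460·1/4 + 290·1/4 + 240·3/8 + 70·1/8
 = 115 + 145/2 + 90 + 35/4
 = 1145/4
Net = 1145/4 - 205 = 325/4

81.25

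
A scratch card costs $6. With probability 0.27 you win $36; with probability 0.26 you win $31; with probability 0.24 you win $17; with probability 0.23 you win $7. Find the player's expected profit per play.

17.47

E[payout] = 36·0.27 + 31·0.26 + 17·0.24 + 7·0.23
 = 9.72 + 8.06 + 4.08 + 1.61
 = 23.47
Net = 23.47 - 6 = 17.47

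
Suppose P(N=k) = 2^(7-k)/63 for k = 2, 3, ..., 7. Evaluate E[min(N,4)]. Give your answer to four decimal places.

2.7302

E[min(N,4)] = Σ min(n,4)·P(N=n)
 = 2·32/63 + 3·16/63 + 4·8/63 + 4·4/63 + 4·2/63 + 4·1/63
 = 64/63 + 16/21 + 32/63 + 16/63 + 8/63 + 4/63
 = 172/63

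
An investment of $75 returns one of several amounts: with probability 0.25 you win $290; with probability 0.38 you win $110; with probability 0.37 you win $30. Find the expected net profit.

E[payout] = 290·0.25 + 110·0.38 + 30·0.37
 = 72.5 + 41.8 + 11.1
 = 125.4
Net = 125.4 - 75 = 50.4

50.4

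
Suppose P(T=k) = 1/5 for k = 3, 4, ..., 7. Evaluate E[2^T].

49.6

E[2^T] = Σ 2^t·P(T=t)
 = 8·1/5 + 16·1/5 + 32·1/5 + 64·1/5 + 128·1/5
 = 8/5 + 16/5 + 32/5 + 64/5 + 128/5
 = 248/5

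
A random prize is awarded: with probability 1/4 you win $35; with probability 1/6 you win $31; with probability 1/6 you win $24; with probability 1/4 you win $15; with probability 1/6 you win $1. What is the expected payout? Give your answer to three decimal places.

21.833

E[payout] = 35·1/4 + 31·1/6 + 24·1/6 + 15·1/4 + 1·1/6
 = 35/4 + 31/6 + 4 + 15/4 + 1/6
 = 131/6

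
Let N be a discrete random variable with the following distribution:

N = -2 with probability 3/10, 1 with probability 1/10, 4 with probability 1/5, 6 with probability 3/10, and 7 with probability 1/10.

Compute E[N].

2.8

E[N] = Σ n·P(N=n)
 = (-2)·3/10 + 1·1/10 + 4·1/5 + 6·3/10 + 7·1/10
 = (-3/5) + 1/10 + 4/5 + 9/5 + 7/10
 = 14/5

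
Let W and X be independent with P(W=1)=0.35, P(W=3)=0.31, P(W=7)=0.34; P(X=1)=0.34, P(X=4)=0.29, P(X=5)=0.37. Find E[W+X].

E[W+X] = Σ_w Σ_x (w+x) · P(W=w)P(X=x)
 = 2·0.119 + 5·0.1015 + 6·0.1295 + 4·0.1054 + 7·0.0899 + 8·0.1147 + 8·0.1156 + 11·0.0986 + 12·0.1258
 = 0.238 + 0.5075 + 0.777 + 0.4216 + 0.6293 + 0.9176 + 0.9248 + 1.0846 + 1.5096
 = 7.01

7.01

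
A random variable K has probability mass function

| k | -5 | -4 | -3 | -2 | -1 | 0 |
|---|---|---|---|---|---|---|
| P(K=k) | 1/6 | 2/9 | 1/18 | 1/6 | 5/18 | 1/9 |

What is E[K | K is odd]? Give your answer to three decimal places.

-2.556

P(K is odd) = 1/6 + 1/18 + 5/18 = 1/2.
E[K | K is odd] = [(-5)·1/6 + (-3)·1/18 + (-1)·5/18] / (1/2)
 = -23/18 / (1/2)
 = -23/9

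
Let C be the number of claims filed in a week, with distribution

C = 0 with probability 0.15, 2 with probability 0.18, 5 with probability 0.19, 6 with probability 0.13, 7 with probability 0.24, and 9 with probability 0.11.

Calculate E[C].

4.76

E[C] = Σ c·P(C=c)
 = 0·0.15 + 2·0.18 + 5·0.19 + 6·0.13 + 7·0.24 + 9·0.11
 = 0 + 0.36 + 0.95 + 0.78 + 1.68 + 0.99
 = 4.76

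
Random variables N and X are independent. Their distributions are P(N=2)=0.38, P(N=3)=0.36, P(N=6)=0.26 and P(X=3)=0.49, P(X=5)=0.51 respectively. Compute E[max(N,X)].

E[max(N,X)] = Σ_n Σ_x max(n,x) · P(N=n)P(X=x)
 = 3·0.1862 + 5·0.1938 + 3·0.1764 + 5·0.1836 + 6·0.1274 + 6·0.1326
 = 0.5586 + 0.969 + 0.5292 + 0.918 + 0.7644 + 0.7956
 = 4.5348

4.5348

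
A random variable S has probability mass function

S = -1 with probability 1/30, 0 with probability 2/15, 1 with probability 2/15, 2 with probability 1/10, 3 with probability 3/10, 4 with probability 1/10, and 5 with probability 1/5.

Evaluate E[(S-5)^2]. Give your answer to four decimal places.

8.8667

E[(S-5)^2] = Σ (s-5)^2·P(S=s)
 = 36·1/30 + 25·2/15 + 16·2/15 + 9·1/10 + 4·3/10 + 1·1/10 + 0·1/5
 = 6/5 + 10/3 + 32/15 + 9/10 + 6/5 + 1/10 + 0
 = 133/15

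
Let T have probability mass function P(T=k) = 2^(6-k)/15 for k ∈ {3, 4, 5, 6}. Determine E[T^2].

E[T^2] = Σ t^2·P(T=t)
 = 9·8/15 + 16·4/15 + 25·2/15 + 36·1/15
 = 24/5 + 64/15 + 10/3 + 12/5
 = 74/5

14.8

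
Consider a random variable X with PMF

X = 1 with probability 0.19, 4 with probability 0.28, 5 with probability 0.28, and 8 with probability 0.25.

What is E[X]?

4.71

E[X] = Σ x·P(X=x)
 = 1·0.19 + 4·0.28 + 5·0.28 + 8·0.25
 = 0.19 + 1.12 + 1.4 + 2
 = 4.71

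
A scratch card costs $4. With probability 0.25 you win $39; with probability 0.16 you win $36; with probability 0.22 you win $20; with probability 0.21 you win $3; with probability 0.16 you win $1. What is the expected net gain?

E[payout] = 39·0.25 + 36·0.16 + 20·0.22 + 3·0.21 + 1·0.16
 = 9.75 + 5.76 + 4.4 + 0.63 + 0.16
 = 20.7
Net = 20.7 - 4 = 16.7

16.7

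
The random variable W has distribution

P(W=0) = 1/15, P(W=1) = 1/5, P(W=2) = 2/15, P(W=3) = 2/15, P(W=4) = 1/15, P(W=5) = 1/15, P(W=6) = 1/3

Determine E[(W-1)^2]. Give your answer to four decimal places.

10.7333

E[(W-1)^2] = Σ (w-1)^2·P(W=w)
 = 1·1/15 + 0·1/5 + 1·2/15 + 4·2/15 + 9·1/15 + 16·1/15 + 25·1/3
 = 1/15 + 0 + 2/15 + 8/15 + 3/5 + 16/15 + 25/3
 = 161/15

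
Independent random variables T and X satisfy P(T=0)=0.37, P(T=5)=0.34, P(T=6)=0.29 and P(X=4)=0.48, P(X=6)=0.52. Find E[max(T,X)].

E[max(T,X)] = Σ_t Σ_x max(t,x) · P(T=t)P(X=x)
 = 4·0.1776 + 6·0.1924 + 5·0.1632 + 6·0.1768 + 6·0.1392 + 6·0.1508
 = 0.7104 + 1.1544 + 0.816 + 1.0608 + 0.8352 + 0.9048
 = 5.4816

5.4816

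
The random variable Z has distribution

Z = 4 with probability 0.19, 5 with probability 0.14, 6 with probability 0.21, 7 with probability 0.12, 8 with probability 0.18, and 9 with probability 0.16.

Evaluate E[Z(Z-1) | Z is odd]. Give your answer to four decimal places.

46.0952

P(Z is odd) = 0.14 + 0.12 + 0.16 = 0.42.
E[Z(Z-1) | Z is odd] = [20·0.14 + 42·0.12 + 72·0.16] / 0.42
 = 19.36 / 0.42
 = 968/21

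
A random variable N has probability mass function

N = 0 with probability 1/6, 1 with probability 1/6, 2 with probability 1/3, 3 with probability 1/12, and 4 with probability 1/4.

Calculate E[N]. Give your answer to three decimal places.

E[N] = Σ n·P(N=n)
 = 0·1/6 + 1·1/6 + 2·1/3 + 3·1/12 + 4·1/4
 = 0 + 1/6 + 2/3 + 1/4 + 1
 = 25/12

2.083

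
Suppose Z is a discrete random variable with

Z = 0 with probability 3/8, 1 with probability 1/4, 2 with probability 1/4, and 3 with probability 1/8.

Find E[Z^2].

E[Z^2] = Σ z^2·P(Z=z)
 = 0·3/8 + 1·1/4 + 4·1/4 + 9·1/8
 = 0 + 1/4 + 1 + 9/8
 = 19/8

2.375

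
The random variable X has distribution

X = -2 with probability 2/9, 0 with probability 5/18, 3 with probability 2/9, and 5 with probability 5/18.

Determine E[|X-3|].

2.5

E[|X-3|] = Σ |x-3|·P(X=x)
 = 5·2/9 + 3·5/18 + 0·2/9 + 2·5/18
 = 10/9 + 5/6 + 0 + 5/9
 = 5/2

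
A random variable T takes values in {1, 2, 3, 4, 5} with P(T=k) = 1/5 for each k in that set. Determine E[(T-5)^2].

6

E[(T-5)^2] = Σ (t-5)^2·P(T=t)
 = 16·1/5 + 9·1/5 + 4·1/5 + 1·1/5 + 0·1/5
 = 16/5 + 9/5 + 4/5 + 1/5 + 0
 = 6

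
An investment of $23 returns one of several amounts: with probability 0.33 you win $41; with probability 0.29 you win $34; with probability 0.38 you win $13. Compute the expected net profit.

E[payout] = 41·0.33 + 34·0.29 + 13·0.38
 = 13.53 + 9.86 + 4.94
 = 28.33
Net = 28.33 - 23 = 5.33

5.33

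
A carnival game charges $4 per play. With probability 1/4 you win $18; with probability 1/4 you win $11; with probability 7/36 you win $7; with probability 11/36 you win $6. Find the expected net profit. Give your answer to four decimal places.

E[payout] = 18·1/4 + 11·1/4 + 7·7/36 + 6·11/36
 = 9/2 + 11/4 + 49/36 + 11/6
 = 94/9
Net = 94/9 - 4 = 58/9

6.4444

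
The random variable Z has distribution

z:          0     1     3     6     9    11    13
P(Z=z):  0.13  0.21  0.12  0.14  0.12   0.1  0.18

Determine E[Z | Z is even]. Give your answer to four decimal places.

3.1111

P(Z is even) = 0.13 + 0.14 = 0.27.
E[Z | Z is even] = [0·0.13 + 6·0.14] / 0.27
 = 0.84 / 0.27
 = 28/9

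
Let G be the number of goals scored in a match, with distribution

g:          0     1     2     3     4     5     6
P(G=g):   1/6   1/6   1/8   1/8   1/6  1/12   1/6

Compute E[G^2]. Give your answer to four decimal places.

E[G^2] = Σ g^2·P(G=g)
 = 0·1/6 + 1·1/6 + 4·1/8 + 9·1/8 + 16·1/6 + 25·1/12 + 36·1/6
 = 0 + 1/6 + 1/2 + 9/8 + 8/3 + 25/12 + 6
 = 301/24

12.5417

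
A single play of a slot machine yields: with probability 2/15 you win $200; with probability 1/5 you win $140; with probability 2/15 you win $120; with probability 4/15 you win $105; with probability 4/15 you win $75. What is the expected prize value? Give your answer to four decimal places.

E[payout] = 200·2/15 + 140·1/5 + 120·2/15 + 105·4/15 + 75·4/15
 = 80/3 + 28 + 16 + 28 + 20
 = 356/3

118.6667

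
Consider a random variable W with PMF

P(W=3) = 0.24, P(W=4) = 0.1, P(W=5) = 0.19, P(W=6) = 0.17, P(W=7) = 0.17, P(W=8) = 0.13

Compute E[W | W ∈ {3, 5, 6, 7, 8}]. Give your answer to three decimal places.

5.467

P(W ∈ {3, 5, 6, 7, 8}) = 0.24 + 0.19 + 0.17 + 0.17 + 0.13 = 0.9.
E[W | W ∈ {3, 5, 6, 7, 8}] = [3·0.24 + 5·0.19 + 6·0.17 + 7·0.17 + 8·0.13] / 0.9
 = 4.92 / 0.9
 = 82/15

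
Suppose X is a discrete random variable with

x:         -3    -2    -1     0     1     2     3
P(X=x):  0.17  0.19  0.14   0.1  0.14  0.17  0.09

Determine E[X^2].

4.06

E[X^2] = Σ x^2·P(X=x)
 = 9·0.17 + 4·0.19 + 1·0.14 + 0·0.1 + 1·0.14 + 4·0.17 + 9·0.09
 = 1.53 + 0.76 + 0.14 + 0 + 0.14 + 0.68 + 0.81
 = 4.06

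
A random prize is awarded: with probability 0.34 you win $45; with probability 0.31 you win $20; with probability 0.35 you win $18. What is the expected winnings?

27.8

E[payout] = 45·0.34 + 20·0.31 + 18·0.35
 = 15.3 + 6.2 + 6.3
 = 27.8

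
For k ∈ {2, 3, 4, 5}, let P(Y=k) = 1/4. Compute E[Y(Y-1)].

E[Y(Y-1)] = Σ y(y-1)·P(Y=y)
 = 2·1/4 + 6·1/4 + 12·1/4 + 20·1/4
 = 1/2 + 3/2 + 3 + 5
 = 10

10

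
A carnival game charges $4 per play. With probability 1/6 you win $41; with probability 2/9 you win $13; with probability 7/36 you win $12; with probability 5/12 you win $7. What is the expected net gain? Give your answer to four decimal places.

10.9722

E[payout] = 41·1/6 + 13·2/9 + 12·7/36 + 7·5/12
 = 41/6 + 26/9 + 7/3 + 35/12
 = 539/36
Net = 539/36 - 4 = 395/36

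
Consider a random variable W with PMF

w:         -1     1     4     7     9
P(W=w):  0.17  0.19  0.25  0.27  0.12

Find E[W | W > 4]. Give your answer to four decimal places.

P(W > 4) = 0.27 + 0.12 = 0.39.
E[W | W > 4] = [7·0.27 + 9·0.12] / 0.39
 = 2.97 / 0.39
 = 99/13

7.6154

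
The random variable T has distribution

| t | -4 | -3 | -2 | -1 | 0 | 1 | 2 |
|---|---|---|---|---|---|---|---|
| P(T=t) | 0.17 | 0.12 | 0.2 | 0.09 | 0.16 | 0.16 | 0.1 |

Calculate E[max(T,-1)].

-0.22

E[max(T,-1)] = Σ max(t,-1)·P(T=t)
 = (-1)·0.17 + (-1)·0.12 + (-1)·0.2 + (-1)·0.09 + 0·0.16 + 1·0.16 + 2·0.1
 = (-0.17) + (-0.12) + (-0.2) + (-0.09) + 0 + 0.16 + 0.2
 = -0.22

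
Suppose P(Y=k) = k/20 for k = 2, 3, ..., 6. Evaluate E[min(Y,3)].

2.9

E[min(Y,3)] = Σ min(y,3)·P(Y=y)
 = 2·1/10 + 3·3/20 + 3·1/5 + 3·1/4 + 3·3/10
 = 1/5 + 9/20 + 3/5 + 3/4 + 9/10
 = 29/10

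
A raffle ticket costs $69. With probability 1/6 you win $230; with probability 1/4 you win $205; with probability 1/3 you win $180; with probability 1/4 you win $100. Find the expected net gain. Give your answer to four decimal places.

105.5833

E[payout] = 230·1/6 + 205·1/4 + 180·1/3 + 100·1/4
 = 115/3 + 205/4 + 60 + 25
 = 2095/12
Net = 2095/12 - 69 = 1267/12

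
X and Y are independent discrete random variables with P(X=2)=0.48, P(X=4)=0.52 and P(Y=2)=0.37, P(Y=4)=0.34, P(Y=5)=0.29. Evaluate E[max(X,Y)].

E[max(X,Y)] = Σ_x Σ_y max(x,y) · P(X=x)P(Y=y)
 = 2·0.1776 + 4·0.1632 + 5·0.1392 + 4·0.1924 + 4·0.1768 + 5·0.1508
 = 0.3552 + 0.6528 + 0.696 + 0.7696 + 0.7072 + 0.754
 = 3.9348

3.9348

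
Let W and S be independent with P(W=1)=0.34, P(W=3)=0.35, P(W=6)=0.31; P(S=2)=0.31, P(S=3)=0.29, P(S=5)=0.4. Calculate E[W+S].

6.74

E[W+S] = Σ_w Σ_s (w+s) · P(W=w)P(S=s)
 = 3·0.1054 + 4·0.0986 + 6·0.136 + 5·0.1085 + 6·0.1015 + 8·0.14 + 8·0.0961 + 9·0.0899 + 11·0.124
 = 0.3162 + 0.3944 + 0.816 + 0.5425 + 0.609 + 1.12 + 0.7688 + 0.8091 + 1.364
 = 6.74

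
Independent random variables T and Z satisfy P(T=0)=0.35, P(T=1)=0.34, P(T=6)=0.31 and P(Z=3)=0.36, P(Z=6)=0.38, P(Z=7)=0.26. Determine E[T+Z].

7.38

E[T+Z] = Σ_t Σ_z (t+z) · P(T=t)P(Z=z)
 = 3·0.126 + 6·0.133 + 7·0.091 + 4·0.1224 + 7·0.1292 + 8·0.0884 + 9·0.1116 + 12·0.1178 + 13·0.0806
 = 0.378 + 0.798 + 0.637 + 0.4896 + 0.9044 + 0.7072 + 1.0044 + 1.4136 + 1.0478
 = 7.38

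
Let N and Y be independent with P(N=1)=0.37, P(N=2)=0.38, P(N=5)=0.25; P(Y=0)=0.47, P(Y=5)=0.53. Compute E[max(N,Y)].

3.7686

E[max(N,Y)] = Σ_n Σ_y max(n,y) · P(N=n)P(Y=y)
 = 1·0.1739 + 5·0.1961 + 2·0.1786 + 5·0.2014 + 5·0.1175 + 5·0.1325
 = 0.1739 + 0.9805 + 0.3572 + 1.007 + 0.5875 + 0.6625
 = 3.7686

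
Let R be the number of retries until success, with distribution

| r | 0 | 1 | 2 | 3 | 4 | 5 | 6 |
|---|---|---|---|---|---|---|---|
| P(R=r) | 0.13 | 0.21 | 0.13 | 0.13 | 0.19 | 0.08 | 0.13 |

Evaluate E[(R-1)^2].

7.02

E[(R-1)^2] = Σ (r-1)^2·P(R=r)
 = 1·0.13 + 0·0.21 + 1·0.13 + 4·0.13 + 9·0.19 + 16·0.08 + 25·0.13
 = 0.13 + 0 + 0.13 + 0.52 + 1.71 + 1.28 + 3.25
 = 7.02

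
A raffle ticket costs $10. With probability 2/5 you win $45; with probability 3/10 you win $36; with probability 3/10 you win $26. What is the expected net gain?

E[payout] = 45·2/5 + 36·3/10 + 26·3/10
 = 18 + 54/5 + 39/5
 = 183/5
Net = 183/5 - 10 = 133/5

26.6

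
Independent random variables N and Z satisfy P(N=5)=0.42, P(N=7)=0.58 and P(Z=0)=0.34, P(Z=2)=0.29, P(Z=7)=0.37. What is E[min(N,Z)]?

E[min(N,Z)] = Σ_n Σ_z min(n,z) · P(N=n)P(Z=z)
 = 0·0.1428 + 2·0.1218 + 5·0.1554 + 0·0.1972 + 2·0.1682 + 7·0.2146
 = 0 + 0.2436 + 0.777 + 0 + 0.3364 + 1.5022
 = 2.8592

2.8592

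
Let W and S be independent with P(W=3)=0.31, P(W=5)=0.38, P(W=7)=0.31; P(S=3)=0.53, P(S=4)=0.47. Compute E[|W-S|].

E[|W-S|] = Σ_w Σ_s |w-s| · P(W=w)P(S=s)
 = 0·0.1643 + 1·0.1457 + 2·0.2014 + 1·0.1786 + 4·0.1643 + 3·0.1457
 = 0 + 0.1457 + 0.4028 + 0.1786 + 0.6572 + 0.4371
 = 1.8214

1.8214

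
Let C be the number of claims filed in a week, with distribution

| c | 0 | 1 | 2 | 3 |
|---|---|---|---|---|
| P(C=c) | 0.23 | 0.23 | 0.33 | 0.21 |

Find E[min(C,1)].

E[min(C,1)] = Σ min(c,1)·P(C=c)
 = 0·0.23 + 1·0.23 + 1·0.33 + 1·0.21
 = 0 + 0.23 + 0.33 + 0.21
 = 0.77

0.77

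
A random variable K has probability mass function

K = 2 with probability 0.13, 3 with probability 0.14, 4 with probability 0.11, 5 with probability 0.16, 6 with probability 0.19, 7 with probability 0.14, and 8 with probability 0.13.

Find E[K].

5.08

E[K] = Σ k·P(K=k)
 = 2·0.13 + 3·0.14 + 4·0.11 + 5·0.16 + 6·0.19 + 7·0.14 + 8·0.13
 = 0.26 + 0.42 + 0.44 + 0.8 + 1.14 + 0.98 + 1.04
 = 5.08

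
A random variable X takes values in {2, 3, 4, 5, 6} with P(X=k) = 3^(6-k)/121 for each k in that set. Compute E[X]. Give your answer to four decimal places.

2.4793

E[X] = Σ x·P(X=x)
 = 2·81/121 + 3·27/121 + 4·9/121 + 5·3/121 + 6·1/121
 = 162/121 + 81/121 + 36/121 + 15/121 + 6/121
 = 300/121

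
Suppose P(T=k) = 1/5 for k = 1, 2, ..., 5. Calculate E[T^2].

E[T^2] = Σ t^2·P(T=t)
 = 1·1/5 + 4·1/5 + 9·1/5 + 16·1/5 + 25·1/5
 = 1/5 + 4/5 + 9/5 + 16/5 + 5
 = 11

11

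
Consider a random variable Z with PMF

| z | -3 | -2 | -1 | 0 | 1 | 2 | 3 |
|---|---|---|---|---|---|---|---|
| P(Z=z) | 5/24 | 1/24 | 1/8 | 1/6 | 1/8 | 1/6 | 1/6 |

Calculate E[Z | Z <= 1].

P(Z <= 1) = 5/24 + 1/24 + 1/8 + 1/6 + 1/8 = 2/3.
E[Z | Z <= 1] = [(-3)·5/24 + (-2)·1/24 + (-1)·1/8 + 0·1/6 + 1·1/8] / (2/3)
 = -17/24 / (2/3)
 = -17/16

-1.0625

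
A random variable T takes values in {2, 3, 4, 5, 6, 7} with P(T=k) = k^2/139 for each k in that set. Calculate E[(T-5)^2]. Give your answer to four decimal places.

E[(T-5)^2] = Σ (t-5)^2·P(T=t)
 = 9·4/139 + 4·9/139 + 1·16/139 + 0·25/139 + 1·36/139 + 4·49/139
 = 36/139 + 36/139 + 16/139 + 0 + 36/139 + 196/139
 = 320/139

2.3022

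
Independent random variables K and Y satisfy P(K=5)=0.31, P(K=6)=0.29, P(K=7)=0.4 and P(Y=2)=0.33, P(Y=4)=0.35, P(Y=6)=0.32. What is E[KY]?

24.2382

E[KY] = Σ_k Σ_y ky · P(K=k)P(Y=y)
 = 10·0.1023 + 20·0.1085 + 30·0.0992 + 12·0.0957 + 24·0.1015 + 36·0.0928 + 14·0.132 + 28·0.14 + 42·0.128
 = 1.023 + 2.17 + 2.976 + 1.1484 + 2.436 + 3.3408 + 1.848 + 3.92 + 5.376
 = 24.2382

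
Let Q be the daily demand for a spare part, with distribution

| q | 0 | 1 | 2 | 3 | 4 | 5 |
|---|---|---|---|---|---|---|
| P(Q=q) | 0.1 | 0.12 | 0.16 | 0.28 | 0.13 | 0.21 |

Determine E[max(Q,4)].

4.21

E[max(Q,4)] = Σ max(q,4)·P(Q=q)
 = 4·0.1 + 4·0.12 + 4·0.16 + 4·0.28 + 4·0.13 + 5·0.21
 = 0.4 + 0.48 + 0.64 + 1.12 + 0.52 + 1.05
 = 4.21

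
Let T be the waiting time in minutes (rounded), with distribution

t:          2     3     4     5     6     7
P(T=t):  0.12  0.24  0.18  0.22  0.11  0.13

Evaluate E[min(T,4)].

E[min(T,4)] = Σ min(t,4)·P(T=t)
 = 2·0.12 + 3·0.24 + 4·0.18 + 4·0.22 + 4·0.11 + 4·0.13
 = 0.24 + 0.72 + 0.72 + 0.88 + 0.44 + 0.52
 = 3.52

3.52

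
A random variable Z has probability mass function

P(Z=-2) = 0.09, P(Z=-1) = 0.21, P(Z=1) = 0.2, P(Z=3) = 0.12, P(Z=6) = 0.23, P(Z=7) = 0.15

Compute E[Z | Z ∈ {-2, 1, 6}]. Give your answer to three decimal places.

2.692

P(Z ∈ {-2, 1, 6}) = 0.09 + 0.2 + 0.23 = 0.52.
E[Z | Z ∈ {-2, 1, 6}] = [(-2)·0.09 + 1·0.2 + 6·0.23] / 0.52
 = 1.4 / 0.52
 = 35/13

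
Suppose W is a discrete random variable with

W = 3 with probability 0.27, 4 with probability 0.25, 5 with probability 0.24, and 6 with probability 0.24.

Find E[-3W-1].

-14.35

E[-3W-1] = Σ (-3w-1)·P(W=w)
 = (-10)·0.27 + (-13)·0.25 + (-16)·0.24 + (-19)·0.24
 = (-2.7) + (-3.25) + (-3.84) + (-4.56)
 = -14.35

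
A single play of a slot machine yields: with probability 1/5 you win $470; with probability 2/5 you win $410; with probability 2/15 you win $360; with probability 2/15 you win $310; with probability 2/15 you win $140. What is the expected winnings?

366

E[payout] = 470·1/5 + 410·2/5 + 360·2/15 + 310·2/15 + 140·2/15
 = 94 + 164 + 48 + 124/3 + 56/3
 = 366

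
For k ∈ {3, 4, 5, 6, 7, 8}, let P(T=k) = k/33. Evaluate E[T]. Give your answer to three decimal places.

6.030

E[T] = Σ t·P(T=t)
 = 3·1/11 + 4·4/33 + 5·5/33 + 6·2/11 + 7·7/33 + 8·8/33
 = 3/11 + 16/33 + 25/33 + 12/11 + 49/33 + 64/33
 = 199/33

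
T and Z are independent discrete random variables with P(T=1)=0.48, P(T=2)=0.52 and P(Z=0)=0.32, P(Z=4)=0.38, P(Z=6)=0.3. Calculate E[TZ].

E[TZ] = Σ_t Σ_z tz · P(T=t)P(Z=z)
 = 0·0.1536 + 4·0.1824 + 6·0.144 + 0·0.1664 + 8·0.1976 + 12·0.156
 = 0 + 0.7296 + 0.864 + 0 + 1.5808 + 1.872
 = 5.0464

5.0464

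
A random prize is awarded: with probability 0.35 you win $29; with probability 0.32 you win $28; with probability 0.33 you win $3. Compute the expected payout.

E[payout] = 29·0.35 + 28·0.32 + 3·0.33
 = 10.15 + 8.96 + 0.99
 = 20.1

20.1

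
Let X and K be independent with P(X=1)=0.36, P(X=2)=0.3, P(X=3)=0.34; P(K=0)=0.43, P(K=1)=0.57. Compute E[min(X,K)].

E[min(X,K)] = Σ_x Σ_k min(x,k) · P(X=x)P(K=k)
 = 0·0.1548 + 1·0.2052 + 0·0.129 + 1·0.171 + 0·0.1462 + 1·0.1938
 = 0 + 0.2052 + 0 + 0.171 + 0 + 0.1938
 = 0.57

0.57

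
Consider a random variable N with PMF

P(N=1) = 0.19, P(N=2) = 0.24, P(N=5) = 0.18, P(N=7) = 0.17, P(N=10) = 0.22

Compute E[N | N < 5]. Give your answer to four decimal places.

1.5581

P(N < 5) = 0.19 + 0.24 = 0.43.
E[N | N < 5] = [1·0.19 + 2·0.24] / 0.43
 = 0.67 / 0.43
 = 67/43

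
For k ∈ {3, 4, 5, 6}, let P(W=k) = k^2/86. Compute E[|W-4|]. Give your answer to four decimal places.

1.2326

E[|W-4|] = Σ |w-4|·P(W=w)
 = 1·9/86 + 0·8/43 + 1·25/86 + 2·18/43
 = 9/86 + 0 + 25/86 + 36/43
 = 53/43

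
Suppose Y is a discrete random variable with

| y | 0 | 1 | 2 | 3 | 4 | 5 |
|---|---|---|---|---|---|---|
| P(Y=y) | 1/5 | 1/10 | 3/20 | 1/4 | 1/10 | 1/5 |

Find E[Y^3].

E[Y^3] = Σ y^3·P(Y=y)
 = 0·1/5 + 1·1/10 + 8·3/20 + 27·1/4 + 64·1/10 + 125·1/5
 = 0 + 1/10 + 6/5 + 27/4 + 32/5 + 25
 = 789/20

39.45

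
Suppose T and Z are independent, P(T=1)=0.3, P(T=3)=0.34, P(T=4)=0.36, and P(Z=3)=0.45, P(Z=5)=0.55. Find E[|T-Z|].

E[|T-Z|] = Σ_t Σ_z |t-z| · P(T=t)P(Z=z)
 = 2·0.135 + 4·0.165 + 0·0.153 + 2·0.187 + 1·0.162 + 1·0.198
 = 0.27 + 0.66 + 0 + 0.374 + 0.162 + 0.198
 = 1.664

1.664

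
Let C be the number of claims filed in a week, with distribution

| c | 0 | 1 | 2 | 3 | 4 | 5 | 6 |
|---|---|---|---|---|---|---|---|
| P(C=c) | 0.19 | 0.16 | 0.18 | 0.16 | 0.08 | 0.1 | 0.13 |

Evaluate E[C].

2.6

E[C] = Σ c·P(C=c)
 = 0·0.19 + 1·0.16 + 2·0.18 + 3·0.16 + 4·0.08 + 5·0.1 + 6·0.13
 = 0 + 0.16 + 0.36 + 0.48 + 0.32 + 0.5 + 0.78
 = 2.6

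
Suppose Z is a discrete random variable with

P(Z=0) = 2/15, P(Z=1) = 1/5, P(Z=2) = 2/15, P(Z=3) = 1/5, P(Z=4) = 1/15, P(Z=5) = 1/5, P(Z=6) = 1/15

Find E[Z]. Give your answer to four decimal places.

E[Z] = Σ z·P(Z=z)
 = 0·2/15 + 1·1/5 + 2·2/15 + 3·1/5 + 4·1/15 + 5·1/5 + 6·1/15
 = 0 + 1/5 + 4/15 + 3/5 + 4/15 + 1 + 2/5
 = 41/15

2.7333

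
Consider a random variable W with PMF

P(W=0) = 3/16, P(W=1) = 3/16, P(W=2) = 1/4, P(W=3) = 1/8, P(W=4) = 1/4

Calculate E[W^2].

6.3125

E[W^2] = Σ w^2·P(W=w)
 = 0·3/16 + 1·3/16 + 4·1/4 + 9·1/8 + 16·1/4
 = 0 + 3/16 + 1 + 9/8 + 4
 = 101/16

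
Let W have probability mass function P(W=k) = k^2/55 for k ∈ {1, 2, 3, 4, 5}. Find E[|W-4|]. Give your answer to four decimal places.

E[|W-4|] = Σ |w-4|·P(W=w)
 = 3·1/55 + 2·4/55 + 1·9/55 + 0·16/55 + 1·5/11
 = 3/55 + 8/55 + 9/55 + 0 + 5/11
 = 9/11

0.8182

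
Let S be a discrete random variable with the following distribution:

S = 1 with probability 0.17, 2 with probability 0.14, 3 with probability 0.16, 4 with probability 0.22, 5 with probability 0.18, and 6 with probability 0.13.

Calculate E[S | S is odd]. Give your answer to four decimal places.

P(S is odd) = 0.17 + 0.16 + 0.18 = 0.51.
E[S | S is odd] = [1·0.17 + 3·0.16 + 5·0.18] / 0.51
 = 1.55 / 0.51
 = 155/51

3.0392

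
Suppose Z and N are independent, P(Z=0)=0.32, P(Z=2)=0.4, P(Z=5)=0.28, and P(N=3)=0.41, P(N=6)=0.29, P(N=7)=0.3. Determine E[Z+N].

7.27

E[Z+N] = Σ_z Σ_n (z+n) · P(Z=z)P(N=n)
 = 3·0.1312 + 6·0.0928 + 7·0.096 + 5·0.164 + 8·0.116 + 9·0.12 + 8·0.1148 + 11·0.0812 + 12·0.084
 = 0.3936 + 0.5568 + 0.672 + 0.82 + 0.928 + 1.08 + 0.9184 + 0.8932 + 1.008
 = 7.27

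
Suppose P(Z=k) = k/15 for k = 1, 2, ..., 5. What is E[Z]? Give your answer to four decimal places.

3.6667

E[Z] = Σ z·P(Z=z)
 = 1·1/15 + 2·2/15 + 3·1/5 + 4·4/15 + 5·1/3
 = 1/15 + 4/15 + 3/5 + 16/15 + 5/3
 = 11/3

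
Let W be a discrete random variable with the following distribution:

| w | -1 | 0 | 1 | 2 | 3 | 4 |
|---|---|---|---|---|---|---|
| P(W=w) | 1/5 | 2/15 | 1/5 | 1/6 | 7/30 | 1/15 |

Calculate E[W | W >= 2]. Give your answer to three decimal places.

2.786

P(W >= 2) = 1/6 + 7/30 + 1/15 = 7/15.
E[W | W >= 2] = [2·1/6 + 3·7/30 + 4·1/15] / (7/15)
 = 13/10 / (7/15)
 = 39/14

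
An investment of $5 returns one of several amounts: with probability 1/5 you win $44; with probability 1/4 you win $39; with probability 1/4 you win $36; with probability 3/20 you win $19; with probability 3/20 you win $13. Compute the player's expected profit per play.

27.35

E[payout] = 44·1/5 + 39·1/4 + 36·1/4 + 19·3/20 + 13·3/20
 = 44/5 + 39/4 + 9 + 57/20 + 39/20
 = 647/20
Net = 647/20 - 5 = 547/20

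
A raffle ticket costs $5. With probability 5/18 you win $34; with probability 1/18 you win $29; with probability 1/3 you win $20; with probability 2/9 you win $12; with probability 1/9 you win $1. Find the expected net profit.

15.5

E[payout] = 34·5/18 + 29·1/18 + 20·1/3 + 12·2/9 + 1·1/9
 = 85/9 + 29/18 + 20/3 + 8/3 + 1/9
 = 41/2
Net = 41/2 - 5 = 31/2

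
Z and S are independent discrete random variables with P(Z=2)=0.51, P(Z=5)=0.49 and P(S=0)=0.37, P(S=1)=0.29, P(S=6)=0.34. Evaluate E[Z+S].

E[Z+S] = Σ_z Σ_s (z+s) · P(Z=z)P(S=s)
 = 2·0.1887 + 3·0.1479 + 8·0.1734 + 5·0.1813 + 6·0.1421 + 11·0.1666
 = 0.3774 + 0.4437 + 1.3872 + 0.9065 + 0.8526 + 1.8326
 = 5.8

5.8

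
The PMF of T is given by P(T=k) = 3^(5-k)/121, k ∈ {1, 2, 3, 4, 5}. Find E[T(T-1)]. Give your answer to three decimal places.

1.355

E[T(T-1)] = Σ t(t-1)·P(T=t)
 = 0·81/121 + 2·27/121 + 6·9/121 + 12·3/121 + 20·1/121
 = 0 + 54/121 + 54/121 + 36/121 + 20/121
 = 164/121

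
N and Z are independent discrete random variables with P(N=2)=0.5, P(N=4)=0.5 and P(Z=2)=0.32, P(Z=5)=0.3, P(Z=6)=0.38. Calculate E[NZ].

E[NZ] = Σ_n Σ_z nz · P(N=n)P(Z=z)
 = 4·0.16 + 10·0.15 + 12·0.19 + 8·0.16 + 20·0.15 + 24·0.19
 = 0.64 + 1.5 + 2.28 + 1.28 + 3 + 4.56
 = 13.26

13.26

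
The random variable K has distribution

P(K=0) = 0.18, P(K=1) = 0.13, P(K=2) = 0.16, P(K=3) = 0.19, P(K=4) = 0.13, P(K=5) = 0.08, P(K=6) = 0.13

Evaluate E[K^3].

52.94

E[K^3] = Σ k^3·P(K=k)
 = 0·0.18 + 1·0.13 + 8·0.16 + 27·0.19 + 64·0.13 + 125·0.08 + 216·0.13
 = 0 + 0.13 + 1.28 + 5.13 + 8.32 + 10 + 28.08
 = 52.94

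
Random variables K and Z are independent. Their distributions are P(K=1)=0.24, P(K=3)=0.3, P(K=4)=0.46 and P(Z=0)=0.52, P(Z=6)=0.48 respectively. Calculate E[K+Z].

5.86

E[K+Z] = Σ_k Σ_z (k+z) · P(K=k)P(Z=z)
 = 1·0.1248 + 7·0.1152 + 3·0.156 + 9·0.144 + 4·0.2392 + 10·0.2208
 = 0.1248 + 0.8064 + 0.468 + 1.296 + 0.9568 + 2.208
 = 5.86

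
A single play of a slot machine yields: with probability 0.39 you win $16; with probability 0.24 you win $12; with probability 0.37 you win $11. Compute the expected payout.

E[payout] = 16·0.39 + 12·0.24 + 11·0.37
 = 6.24 + 2.88 + 4.07
 = 13.19

13.19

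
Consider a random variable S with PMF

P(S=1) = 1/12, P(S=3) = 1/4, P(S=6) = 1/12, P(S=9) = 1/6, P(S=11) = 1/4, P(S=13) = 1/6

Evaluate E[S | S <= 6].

3.2

P(S <= 6) = 1/12 + 1/4 + 1/12 = 5/12.
E[S | S <= 6] = [1·1/12 + 3·1/4 + 6·1/12] / (5/12)
 = 4/3 / (5/12)
 = 16/5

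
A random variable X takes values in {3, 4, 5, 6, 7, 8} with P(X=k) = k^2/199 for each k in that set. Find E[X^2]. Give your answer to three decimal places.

43.995

E[X^2] = Σ x^2·P(X=x)
 = 9·9/199 + 16·16/199 + 25·25/199 + 36·36/199 + 49·49/199 + 64·64/199
 = 81/199 + 256/199 + 625/199 + 1296/199 + 2401/199 + 4096/199
 = 8755/199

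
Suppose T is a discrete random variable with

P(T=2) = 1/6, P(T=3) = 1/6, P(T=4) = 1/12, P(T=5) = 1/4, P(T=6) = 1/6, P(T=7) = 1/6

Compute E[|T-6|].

1.75

E[|T-6|] = Σ |t-6|·P(T=t)
 = 4·1/6 + 3·1/6 + 2·1/12 + 1·1/4 + 0·1/6 + 1·1/6
 = 2/3 + 1/2 + 1/6 + 1/4 + 0 + 1/6
 = 7/4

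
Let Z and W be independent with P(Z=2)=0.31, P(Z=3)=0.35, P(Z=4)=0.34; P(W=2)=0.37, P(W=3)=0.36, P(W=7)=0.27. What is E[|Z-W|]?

E[|Z-W|] = Σ_z Σ_w |z-w| · P(Z=z)P(W=w)
 = 0·0.1147 + 1·0.1116 + 5·0.0837 + 1·0.1295 + 0·0.126 + 4·0.0945 + 2·0.1258 + 1·0.1224 + 3·0.0918
 = 0 + 0.1116 + 0.4185 + 0.1295 + 0 + 0.378 + 0.2516 + 0.1224 + 0.2754
 = 1.687

1.687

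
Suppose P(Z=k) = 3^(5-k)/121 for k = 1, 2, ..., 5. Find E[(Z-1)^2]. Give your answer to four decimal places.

0.8760

E[(Z-1)^2] = Σ (z-1)^2·P(Z=z)
 = 0·81/121 + 1·27/121 + 4·9/121 + 9·3/121 + 16·1/121
 = 0 + 27/121 + 36/121 + 27/121 + 16/121
 = 106/121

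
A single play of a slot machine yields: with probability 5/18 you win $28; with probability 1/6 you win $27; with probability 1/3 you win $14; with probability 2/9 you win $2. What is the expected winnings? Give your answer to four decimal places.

17.3889

E[payout] = 28·5/18 + 27·1/6 + 14·1/3 + 2·2/9
 = 70/9 + 9/2 + 14/3 + 4/9
 = 313/18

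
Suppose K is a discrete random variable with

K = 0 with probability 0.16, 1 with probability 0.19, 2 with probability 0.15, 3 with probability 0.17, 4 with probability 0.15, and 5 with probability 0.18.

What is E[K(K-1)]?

E[K(K-1)] = Σ k(k-1)·P(K=k)
 = 0·0.16 + 0·0.19 + 2·0.15 + 6·0.17 + 12·0.15 + 20·0.18
 = 0 + 0 + 0.3 + 1.02 + 1.8 + 3.6
 = 6.72

6.72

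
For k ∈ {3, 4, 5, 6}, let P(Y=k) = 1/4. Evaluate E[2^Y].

E[2^Y] = Σ 2^y·P(Y=y)
 = 8·1/4 + 16·1/4 + 32·1/4 + 64·1/4
 = 2 + 4 + 8 + 16
 = 30

30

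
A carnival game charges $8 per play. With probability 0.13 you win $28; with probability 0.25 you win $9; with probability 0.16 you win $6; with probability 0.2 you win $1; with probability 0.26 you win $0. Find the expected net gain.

E[payout] = 28·0.13 + 9·0.25 + 6·0.16 + 1·0.2 + 0·0.26
 = 3.64 + 2.25 + 0.96 + 0.2 + 0
 = 7.05
Net = 7.05 - 8 = -0.95

-0.95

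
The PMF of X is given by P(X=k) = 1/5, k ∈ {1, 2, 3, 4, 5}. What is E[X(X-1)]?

E[X(X-1)] = Σ x(x-1)·P(X=x)
 = 0·1/5 + 2·1/5 + 6·1/5 + 12·1/5 + 20·1/5
 = 0 + 2/5 + 6/5 + 12/5 + 4
 = 8

8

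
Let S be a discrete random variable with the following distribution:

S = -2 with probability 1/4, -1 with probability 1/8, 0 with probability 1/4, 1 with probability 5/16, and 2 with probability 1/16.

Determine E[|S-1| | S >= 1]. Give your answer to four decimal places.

P(S >= 1) = 5/16 + 1/16 = 3/8.
E[|S-1| | S >= 1] = [0·5/16 + 1·1/16] / (3/8)
 = 1/16 / (3/8)
 = 1/6

0.1667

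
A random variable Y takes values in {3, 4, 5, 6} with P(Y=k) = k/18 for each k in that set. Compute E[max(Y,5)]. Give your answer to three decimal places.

E[max(Y,5)] = Σ max(y,5)·P(Y=y)
 = 5·1/6 + 5·2/9 + 5·5/18 + 6·1/3
 = 5/6 + 10/9 + 25/18 + 2
 = 16/3

5.333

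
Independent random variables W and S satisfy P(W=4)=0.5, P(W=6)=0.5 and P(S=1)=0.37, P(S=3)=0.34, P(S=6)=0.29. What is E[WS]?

E[WS] = Σ_w Σ_s ws · P(W=w)P(S=s)
 = 4·0.185 + 12·0.17 + 24·0.145 + 6·0.185 + 18·0.17 + 36·0.145
 = 0.74 + 2.04 + 3.48 + 1.11 + 3.06 + 5.22
 = 15.65

15.65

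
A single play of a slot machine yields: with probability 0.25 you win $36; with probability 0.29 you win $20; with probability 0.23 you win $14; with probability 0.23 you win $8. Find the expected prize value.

19.86

E[payout] = 36·0.25 + 20·0.29 + 14·0.23 + 8·0.23
 = 9 + 5.8 + 3.22 + 1.84
 = 19.86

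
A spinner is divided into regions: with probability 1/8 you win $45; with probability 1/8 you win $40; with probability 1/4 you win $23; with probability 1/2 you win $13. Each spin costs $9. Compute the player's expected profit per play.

E[payout] = 45·1/8 + 40·1/8 + 23·1/4 + 13·1/2
 = 45/8 + 5 + 23/4 + 13/2
 = 183/8
Net = 183/8 - 9 = 111/8

13.875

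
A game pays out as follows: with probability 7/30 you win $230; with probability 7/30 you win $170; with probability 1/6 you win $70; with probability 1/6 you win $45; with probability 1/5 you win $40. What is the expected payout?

120.5

E[payout] = 230·7/30 + 170·7/30 + 70·1/6 + 45·1/6 + 40·1/5
 = 161/3 + 119/3 + 35/3 + 15/2 + 8
 = 241/2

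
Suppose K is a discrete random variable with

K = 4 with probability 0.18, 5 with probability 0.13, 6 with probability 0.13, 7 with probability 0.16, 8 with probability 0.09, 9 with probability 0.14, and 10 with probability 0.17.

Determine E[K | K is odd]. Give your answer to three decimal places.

P(K is odd) = 0.13 + 0.16 + 0.14 = 0.43.
E[K | K is odd] = [5·0.13 + 7·0.16 + 9·0.14] / 0.43
 = 3.03 / 0.43
 = 303/43

7.047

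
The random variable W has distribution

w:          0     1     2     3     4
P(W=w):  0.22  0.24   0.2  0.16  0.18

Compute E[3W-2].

3.52

E[3W-2] = Σ (3w-2)·P(W=w)
 = (-2)·0.22 + 1·0.24 + 4·0.2 + 7·0.16 + 10·0.18
 = (-0.44) + 0.24 + 0.8 + 1.12 + 1.8
 = 3.52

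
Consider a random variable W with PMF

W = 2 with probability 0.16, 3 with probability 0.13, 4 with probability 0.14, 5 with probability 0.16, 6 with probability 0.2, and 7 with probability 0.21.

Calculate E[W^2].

E[W^2] = Σ w^2·P(W=w)
 = 4·0.16 + 9·0.13 + 16·0.14 + 25·0.16 + 36·0.2 + 49·0.21
 = 0.64 + 1.17 + 2.24 + 4 + 7.2 + 10.29
 = 25.54

25.54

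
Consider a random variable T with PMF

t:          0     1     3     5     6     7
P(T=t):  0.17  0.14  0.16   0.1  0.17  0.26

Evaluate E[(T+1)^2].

E[(T+1)^2] = Σ (t+1)^2·P(T=t)
 = 1·0.17 + 4·0.14 + 16·0.16 + 36·0.1 + 49·0.17 + 64·0.26
 = 0.17 + 0.56 + 2.56 + 3.6 + 8.33 + 16.64
 = 31.86

31.86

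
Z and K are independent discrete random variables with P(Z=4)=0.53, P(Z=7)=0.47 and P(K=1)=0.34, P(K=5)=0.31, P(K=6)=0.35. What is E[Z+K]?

E[Z+K] = Σ_z Σ_k (z+k) · P(Z=z)P(K=k)
 = 5·0.1802 + 9·0.1643 + 10·0.1855 + 8·0.1598 + 12·0.1457 + 13·0.1645
 = 0.901 + 1.4787 + 1.855 + 1.2784 + 1.7484 + 2.1385
 = 9.4

9.4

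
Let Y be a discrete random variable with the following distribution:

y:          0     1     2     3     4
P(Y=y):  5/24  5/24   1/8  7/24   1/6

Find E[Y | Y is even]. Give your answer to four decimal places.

1.8333

P(Y is even) = 5/24 + 1/8 + 1/6 = 1/2.
E[Y | Y is even] = [0·5/24 + 2·1/8 + 4·1/6] / (1/2)
 = 11/12 / (1/2)
 = 11/6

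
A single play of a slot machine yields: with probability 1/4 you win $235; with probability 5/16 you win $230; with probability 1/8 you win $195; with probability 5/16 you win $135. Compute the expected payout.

197.1875

E[payout] = 235·1/4 + 230·5/16 + 195·1/8 + 135·5/16
 = 235/4 + 575/8 + 195/8 + 675/16
 = 3155/16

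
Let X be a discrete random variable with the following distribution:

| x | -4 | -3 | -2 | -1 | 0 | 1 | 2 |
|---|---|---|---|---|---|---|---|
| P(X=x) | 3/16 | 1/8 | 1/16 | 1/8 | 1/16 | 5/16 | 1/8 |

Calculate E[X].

-0.8125

E[X] = Σ x·P(X=x)
 = (-4)·3/16 + (-3)·1/8 + (-2)·1/16 + (-1)·1/8 + 0·1/16 + 1·5/16 + 2·1/8
 = (-3/4) + (-3/8) + (-1/8) + (-1/8) + 0 + 5/16 + 1/4
 = -13/16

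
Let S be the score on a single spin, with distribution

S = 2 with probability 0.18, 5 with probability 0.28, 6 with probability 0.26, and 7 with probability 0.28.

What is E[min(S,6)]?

5

E[min(S,6)] = Σ min(s,6)·P(S=s)
 = 2·0.18 + 5·0.28 + 6·0.26 + 6·0.28
 = 0.36 + 1.4 + 1.56 + 1.68
 = 5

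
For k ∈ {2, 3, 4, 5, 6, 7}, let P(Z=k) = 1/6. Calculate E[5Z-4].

18.5

E[5Z-4] = Σ (5z-4)·P(Z=z)
 = 6·1/6 + 11·1/6 + 16·1/6 + 21·1/6 + 26·1/6 + 31·1/6
 = 1 + 11/6 + 8/3 + 7/2 + 13/3 + 31/6
 = 37/2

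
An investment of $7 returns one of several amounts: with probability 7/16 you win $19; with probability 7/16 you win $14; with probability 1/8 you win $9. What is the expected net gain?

E[payout] = 19·7/16 + 14·7/16 + 9·1/8
 = 133/16 + 49/8 + 9/8
 = 249/16
Net = 249/16 - 7 = 137/16

8.5625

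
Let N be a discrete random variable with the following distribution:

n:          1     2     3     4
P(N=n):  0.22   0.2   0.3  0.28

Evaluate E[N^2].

8.2

E[N^2] = Σ n^2·P(N=n)
 = 1·0.22 + 4·0.2 + 9·0.3 + 16·0.28
 = 0.22 + 0.8 + 2.7 + 4.48
 = 8.2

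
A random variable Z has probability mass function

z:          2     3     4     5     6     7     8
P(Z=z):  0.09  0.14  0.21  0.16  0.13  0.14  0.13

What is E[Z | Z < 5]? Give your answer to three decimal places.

3.273

P(Z < 5) = 0.09 + 0.14 + 0.21 = 0.44.
E[Z | Z < 5] = [2·0.09 + 3·0.14 + 4·0.21] / 0.44
 = 1.44 / 0.44
 = 36/11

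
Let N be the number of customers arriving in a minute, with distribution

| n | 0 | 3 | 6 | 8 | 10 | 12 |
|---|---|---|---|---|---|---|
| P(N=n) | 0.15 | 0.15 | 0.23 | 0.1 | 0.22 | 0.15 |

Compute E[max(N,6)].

E[max(N,6)] = Σ max(n,6)·P(N=n)
 = 6·0.15 + 6·0.15 + 6·0.23 + 8·0.1 + 10·0.22 + 12·0.15
 = 0.9 + 0.9 + 1.38 + 0.8 + 2.2 + 1.8
 = 7.98

7.98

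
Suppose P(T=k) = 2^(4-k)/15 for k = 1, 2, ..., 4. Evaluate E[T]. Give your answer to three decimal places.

E[T] = Σ t·P(T=t)
 = 1·8/15 + 2·4/15 + 3·2/15 + 4·1/15
 = 8/15 + 8/15 + 2/5 + 4/15
 = 26/15

1.733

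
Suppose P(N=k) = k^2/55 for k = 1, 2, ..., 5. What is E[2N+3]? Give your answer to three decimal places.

E[2N+3] = Σ (2n+3)·P(N=n)
 = 5·1/55 + 7·4/55 + 9·9/55 + 11·16/55 + 13·5/11
 = 1/11 + 28/55 + 81/55 + 16/5 + 65/11
 = 123/11

11.182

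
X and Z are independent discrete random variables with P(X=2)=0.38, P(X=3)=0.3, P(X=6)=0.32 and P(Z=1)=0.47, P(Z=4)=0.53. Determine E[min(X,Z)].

2.0282

E[min(X,Z)] = Σ_x Σ_z min(x,z) · P(X=x)P(Z=z)
 = 1·0.1786 + 2·0.2014 + 1·0.141 + 3·0.159 + 1·0.1504 + 4·0.1696
 = 0.1786 + 0.4028 + 0.141 + 0.477 + 0.1504 + 0.6784
 = 2.0282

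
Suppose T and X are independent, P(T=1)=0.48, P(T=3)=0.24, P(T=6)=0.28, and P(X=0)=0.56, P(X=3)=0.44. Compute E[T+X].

4.2

E[T+X] = Σ_t Σ_x (t+x) · P(T=t)P(X=x)
 = 1·0.2688 + 4·0.2112 + 3·0.1344 + 6·0.1056 + 6·0.1568 + 9·0.1232
 = 0.2688 + 0.8448 + 0.4032 + 0.6336 + 0.9408 + 1.1088
 = 4.2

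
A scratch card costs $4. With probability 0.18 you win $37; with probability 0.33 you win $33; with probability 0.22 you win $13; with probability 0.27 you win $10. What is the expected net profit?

19.11

E[payout] = 37·0.18 + 33·0.33 + 13·0.22 + 10·0.27
 = 6.66 + 10.89 + 2.86 + 2.7
 = 23.11
Net = 23.11 - 4 = 19.11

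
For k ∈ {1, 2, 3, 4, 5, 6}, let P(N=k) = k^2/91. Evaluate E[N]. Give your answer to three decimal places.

E[N] = Σ n·P(N=n)
 = 1·1/91 + 2·4/91 + 3·9/91 + 4·16/91 + 5·25/91 + 6·36/91
 = 1/91 + 8/91 + 27/91 + 64/91 + 125/91 + 216/91
 = 63/13

4.846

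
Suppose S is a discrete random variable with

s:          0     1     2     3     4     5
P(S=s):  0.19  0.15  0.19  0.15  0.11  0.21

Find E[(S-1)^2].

5.33

E[(S-1)^2] = Σ (s-1)^2·P(S=s)
 = 1·0.19 + 0·0.15 + 1·0.19 + 4·0.15 + 9·0.11 + 16·0.21
 = 0.19 + 0 + 0.19 + 0.6 + 0.99 + 3.36
 = 5.33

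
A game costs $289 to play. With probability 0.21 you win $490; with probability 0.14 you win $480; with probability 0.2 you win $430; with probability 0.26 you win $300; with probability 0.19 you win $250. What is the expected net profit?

E[payout] = 490·0.21 + 480·0.14 + 430·0.2 + 300·0.26 + 250·0.19
 = 102.9 + 67.2 + 86 + 78 + 47.5
 = 381.6
Net = 381.6 - 289 = 92.6

92.6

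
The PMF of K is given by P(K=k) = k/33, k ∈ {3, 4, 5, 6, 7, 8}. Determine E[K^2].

39

E[K^2] = Σ k^2·P(K=k)
 = 9·1/11 + 16·4/33 + 25·5/33 + 36·2/11 + 49·7/33 + 64·8/33
 = 9/11 + 64/33 + 125/33 + 72/11 + 343/33 + 512/33
 = 39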